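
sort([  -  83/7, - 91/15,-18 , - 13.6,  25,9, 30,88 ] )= [ - 18,- 13.6, - 83/7, - 91/15,9,25,  30,  88 ]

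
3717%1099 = 420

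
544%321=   223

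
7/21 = 1/3 = 0.33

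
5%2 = 1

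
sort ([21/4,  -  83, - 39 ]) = [-83,  -  39, 21/4 ] 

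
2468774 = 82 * 30107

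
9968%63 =14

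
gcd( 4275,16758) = 171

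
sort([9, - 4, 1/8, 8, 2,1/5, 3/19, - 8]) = [ - 8, - 4,  1/8 , 3/19,1/5,2 , 8, 9] 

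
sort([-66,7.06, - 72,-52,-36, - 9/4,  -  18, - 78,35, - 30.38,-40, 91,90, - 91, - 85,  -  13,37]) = [ - 91,-85, - 78,- 72, - 66,-52,-40,-36,-30.38, - 18, - 13,  -  9/4,7.06, 35 , 37,90,91 ] 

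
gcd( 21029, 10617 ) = 1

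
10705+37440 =48145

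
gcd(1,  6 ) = 1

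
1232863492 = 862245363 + 370618129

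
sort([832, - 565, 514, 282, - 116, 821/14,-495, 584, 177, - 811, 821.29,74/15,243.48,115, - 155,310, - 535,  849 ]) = [ - 811, - 565, - 535, - 495,-155, - 116,74/15, 821/14, 115 , 177, 243.48, 282,310, 514 , 584, 821.29, 832, 849]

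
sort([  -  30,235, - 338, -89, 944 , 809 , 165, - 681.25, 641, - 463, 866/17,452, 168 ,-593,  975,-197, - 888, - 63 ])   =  [ - 888, - 681.25, - 593, - 463, - 338, -197 , - 89, - 63, - 30, 866/17,165,168,235,452, 641,  809, 944,975]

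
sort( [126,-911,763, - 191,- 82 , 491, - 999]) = [ - 999,-911, - 191, - 82, 126,  491,763 ]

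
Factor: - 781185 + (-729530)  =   - 1510715=- 5^1 * 302143^1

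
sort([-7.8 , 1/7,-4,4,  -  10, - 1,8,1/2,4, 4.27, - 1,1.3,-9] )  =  [  -  10, - 9,-7.8 , - 4, - 1, - 1,1/7,1/2, 1.3,4 , 4,4.27, 8]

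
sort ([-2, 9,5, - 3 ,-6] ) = [-6, - 3, - 2,5,9]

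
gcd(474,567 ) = 3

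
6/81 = 2/27 = 0.07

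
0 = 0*16001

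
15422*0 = 0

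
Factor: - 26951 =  - 26951^1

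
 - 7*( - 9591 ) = 67137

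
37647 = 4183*9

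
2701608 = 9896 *273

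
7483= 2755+4728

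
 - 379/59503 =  - 1/157=- 0.01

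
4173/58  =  71 + 55/58 = 71.95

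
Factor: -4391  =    -  4391^1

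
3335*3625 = 12089375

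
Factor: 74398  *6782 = 2^2*3391^1 * 37199^1 =504567236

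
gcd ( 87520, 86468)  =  4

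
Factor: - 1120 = -2^5*5^1*7^1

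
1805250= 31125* 58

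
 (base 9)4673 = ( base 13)176A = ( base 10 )3468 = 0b110110001100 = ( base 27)4kc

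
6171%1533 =39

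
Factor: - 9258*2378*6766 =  - 2^3*3^1*17^1 *29^1*41^1*199^1* 1543^1 = - 148957035384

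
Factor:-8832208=- 2^4 * 7^1 * 11^1*67^1 * 107^1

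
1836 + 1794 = 3630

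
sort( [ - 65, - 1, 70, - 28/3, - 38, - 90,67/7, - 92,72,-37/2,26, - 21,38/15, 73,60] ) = [-92, - 90 ,-65, - 38, - 21,-37/2,-28/3, - 1,38/15, 67/7,26, 60, 70,72,73]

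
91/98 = 13/14=0.93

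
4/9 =4/9 = 0.44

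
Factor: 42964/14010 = 46/15  =  2^1 *3^( - 1) * 5^( - 1)*23^1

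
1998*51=101898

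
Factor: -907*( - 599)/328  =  543293/328 = 2^ ( - 3)*41^( - 1 )*599^1*907^1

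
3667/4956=3667/4956 =0.74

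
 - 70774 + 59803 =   -  10971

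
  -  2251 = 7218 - 9469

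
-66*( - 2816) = 185856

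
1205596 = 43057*28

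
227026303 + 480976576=708002879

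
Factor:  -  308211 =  - 3^1*71^1 * 1447^1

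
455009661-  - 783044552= 1238054213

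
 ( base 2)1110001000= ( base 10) 904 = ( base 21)211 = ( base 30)104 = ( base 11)752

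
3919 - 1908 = 2011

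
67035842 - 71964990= - 4929148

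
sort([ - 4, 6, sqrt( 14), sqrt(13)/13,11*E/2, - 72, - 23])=[  -  72, - 23, - 4,sqrt( 13)/13, sqrt( 14),6 , 11*E/2 ]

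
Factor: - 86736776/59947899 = - 2^3*3^( - 1 )*7^1*11^( - 1)*17^ ( - 1)*106859^( -1)*1548871^1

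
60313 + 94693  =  155006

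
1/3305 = 1/3305 = 0.00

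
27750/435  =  1850/29 = 63.79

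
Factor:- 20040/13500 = - 2^1*3^( -2 )*  5^( - 2)*167^1 = - 334/225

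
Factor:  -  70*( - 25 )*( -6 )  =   - 2^2* 3^1*5^3*7^1 = -  10500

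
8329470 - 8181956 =147514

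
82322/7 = 11760 + 2/7 = 11760.29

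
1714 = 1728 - 14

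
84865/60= 16973/12= 1414.42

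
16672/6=8336/3= 2778.67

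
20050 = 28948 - 8898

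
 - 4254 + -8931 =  - 13185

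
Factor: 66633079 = 4801^1*13879^1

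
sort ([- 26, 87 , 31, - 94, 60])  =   [ - 94,-26, 31, 60,87] 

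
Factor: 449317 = 11^1* 40847^1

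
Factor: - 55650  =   - 2^1*3^1*5^2*7^1*53^1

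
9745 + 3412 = 13157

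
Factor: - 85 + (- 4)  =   - 89=- 89^1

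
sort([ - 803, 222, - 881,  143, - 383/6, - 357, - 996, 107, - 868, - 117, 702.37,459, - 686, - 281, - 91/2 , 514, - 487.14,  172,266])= [ - 996, - 881, - 868,-803, - 686,-487.14, - 357, - 281, - 117,  -  383/6, - 91/2,107, 143,  172, 222,  266,459,  514,702.37]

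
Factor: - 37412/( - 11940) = 47/15= 3^( - 1)*5^(-1 ) * 47^1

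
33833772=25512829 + 8320943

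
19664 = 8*2458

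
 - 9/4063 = -9/4063 = - 0.00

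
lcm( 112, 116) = 3248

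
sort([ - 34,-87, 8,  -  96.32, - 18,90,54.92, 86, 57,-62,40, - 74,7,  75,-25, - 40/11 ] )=[ - 96.32,  -  87 , - 74,-62, -34, - 25, - 18 ,-40/11, 7,8, 40, 54.92,  57, 75,86,90]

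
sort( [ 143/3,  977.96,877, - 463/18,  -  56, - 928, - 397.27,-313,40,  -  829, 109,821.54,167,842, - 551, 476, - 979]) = [-979, - 928 , - 829, - 551,-397.27 ,-313,-56,-463/18, 40,143/3,109,  167,  476,821.54, 842, 877,977.96]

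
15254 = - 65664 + 80918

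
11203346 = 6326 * 1771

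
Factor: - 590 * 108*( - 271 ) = 17268120= 2^3*3^3*5^1*59^1*271^1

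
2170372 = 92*23591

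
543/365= 1 + 178/365 = 1.49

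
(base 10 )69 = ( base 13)54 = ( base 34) 21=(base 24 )2L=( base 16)45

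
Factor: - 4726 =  - 2^1*17^1*139^1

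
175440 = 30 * 5848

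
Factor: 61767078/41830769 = 2^1*3^1*97^1*577^( - 1 )*72497^(  -  1)*106129^1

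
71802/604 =118  +  265/302 = 118.88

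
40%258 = 40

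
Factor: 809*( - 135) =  - 109215 = - 3^3*5^1*809^1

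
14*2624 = 36736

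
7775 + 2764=10539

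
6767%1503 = 755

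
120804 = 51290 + 69514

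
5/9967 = 5/9967 = 0.00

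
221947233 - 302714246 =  - 80767013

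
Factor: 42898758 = 2^1*3^1*7^1*  271^1*3769^1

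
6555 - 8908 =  - 2353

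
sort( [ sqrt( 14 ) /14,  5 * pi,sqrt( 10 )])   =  [sqrt( 14 ) /14,sqrt ( 10 ),5 *pi ]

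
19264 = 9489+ 9775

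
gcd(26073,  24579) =9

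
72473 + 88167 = 160640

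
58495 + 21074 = 79569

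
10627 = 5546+5081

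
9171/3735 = 1019/415=2.46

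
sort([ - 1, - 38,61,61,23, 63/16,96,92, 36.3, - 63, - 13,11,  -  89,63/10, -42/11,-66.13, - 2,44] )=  [ - 89, - 66.13, - 63,  -  38, - 13 , - 42/11, - 2, - 1,63/16,63/10,11,23,36.3,44, 61,61 , 92, 96] 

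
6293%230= 83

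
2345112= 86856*27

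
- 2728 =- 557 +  - 2171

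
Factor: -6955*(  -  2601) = 18089955= 3^2*5^1*13^1 * 17^2*107^1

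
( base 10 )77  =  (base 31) 2F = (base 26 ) 2P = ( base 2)1001101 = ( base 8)115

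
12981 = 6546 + 6435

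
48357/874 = 48357/874  =  55.33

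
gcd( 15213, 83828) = 1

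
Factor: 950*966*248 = 2^5*3^1*5^2*7^1 * 19^1*23^1 * 31^1 = 227589600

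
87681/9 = 29227/3 = 9742.33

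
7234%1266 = 904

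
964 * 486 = 468504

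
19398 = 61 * 318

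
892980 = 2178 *410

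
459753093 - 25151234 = 434601859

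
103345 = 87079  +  16266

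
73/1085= 73/1085 = 0.07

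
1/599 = 1/599= 0.00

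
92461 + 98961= 191422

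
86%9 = 5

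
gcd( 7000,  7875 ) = 875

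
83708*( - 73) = -6110684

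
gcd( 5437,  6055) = 1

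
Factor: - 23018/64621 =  - 2^1*17^1*677^1*64621^( - 1 ) 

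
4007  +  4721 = 8728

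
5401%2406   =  589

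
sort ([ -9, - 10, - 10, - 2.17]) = [ - 10 , - 10, - 9, - 2.17]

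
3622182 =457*7926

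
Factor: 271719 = 3^2*7^1*19^1*227^1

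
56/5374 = 28/2687=0.01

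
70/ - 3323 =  - 70/3323 = -0.02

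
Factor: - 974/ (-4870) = 5^( - 1) = 1/5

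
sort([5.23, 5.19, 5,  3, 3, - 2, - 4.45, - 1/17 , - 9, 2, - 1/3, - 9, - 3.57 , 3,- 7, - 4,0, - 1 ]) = [ - 9, - 9,  -  7, - 4.45, - 4, - 3.57,-2 , - 1, - 1/3, - 1/17,0,  2,  3 , 3, 3,5,5.19, 5.23]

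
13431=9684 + 3747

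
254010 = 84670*3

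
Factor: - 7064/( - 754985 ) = 2^3 * 5^(-1)* 7^(-1)*11^(-1 )*37^( - 1)*53^(  -  1 ) *883^1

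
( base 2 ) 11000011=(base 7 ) 366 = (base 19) A5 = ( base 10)195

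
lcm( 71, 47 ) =3337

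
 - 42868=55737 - 98605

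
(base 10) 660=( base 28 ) ng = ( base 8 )1224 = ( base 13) 3ba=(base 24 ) 13c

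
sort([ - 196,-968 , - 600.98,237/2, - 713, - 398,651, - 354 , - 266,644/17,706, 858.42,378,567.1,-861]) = [ - 968, - 861,-713, - 600.98 , - 398, - 354 ,-266,  -  196, 644/17, 237/2,378,567.1,651,706,  858.42]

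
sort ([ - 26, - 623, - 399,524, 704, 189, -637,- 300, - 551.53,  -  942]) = [ - 942  , - 637, - 623, - 551.53, - 399, - 300,-26, 189,524, 704 ]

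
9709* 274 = 2660266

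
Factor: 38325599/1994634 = 2^( - 1 )*3^( - 2 )*13^1 *17^1  *37^1*43^1*109^1*110813^ ( - 1)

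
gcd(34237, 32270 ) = 7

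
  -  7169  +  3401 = -3768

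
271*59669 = 16170299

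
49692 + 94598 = 144290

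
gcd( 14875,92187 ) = 1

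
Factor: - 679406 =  - 2^1*7^1*13^1*3733^1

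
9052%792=340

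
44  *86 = 3784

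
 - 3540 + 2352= -1188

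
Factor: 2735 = 5^1*547^1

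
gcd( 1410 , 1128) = 282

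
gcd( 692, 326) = 2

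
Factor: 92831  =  92831^1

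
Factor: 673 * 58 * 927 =2^1*3^2*29^1*103^1*673^1=36184518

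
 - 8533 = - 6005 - 2528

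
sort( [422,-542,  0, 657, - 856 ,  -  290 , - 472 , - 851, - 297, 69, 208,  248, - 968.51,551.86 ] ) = [ - 968.51, - 856, - 851 , - 542 , - 472, - 297, - 290, 0 , 69,208,248, 422,  551.86,657 ] 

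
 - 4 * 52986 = - 211944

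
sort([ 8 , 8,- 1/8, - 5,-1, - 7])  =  [ - 7, - 5,-1,-1/8, 8, 8]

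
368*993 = 365424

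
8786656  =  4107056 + 4679600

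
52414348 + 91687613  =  144101961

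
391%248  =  143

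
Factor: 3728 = 2^4*233^1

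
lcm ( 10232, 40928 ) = 40928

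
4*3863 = 15452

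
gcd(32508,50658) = 6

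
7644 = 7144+500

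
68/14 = 4 + 6/7 = 4.86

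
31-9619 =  - 9588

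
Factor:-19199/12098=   -  73/46 = - 2^( - 1)*23^( - 1) * 73^1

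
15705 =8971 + 6734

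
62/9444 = 31/4722 = 0.01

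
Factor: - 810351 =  -3^3*30013^1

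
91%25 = 16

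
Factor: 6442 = 2^1*3221^1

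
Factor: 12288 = 2^12*3^1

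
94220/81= 1163 + 17/81 = 1163.21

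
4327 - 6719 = -2392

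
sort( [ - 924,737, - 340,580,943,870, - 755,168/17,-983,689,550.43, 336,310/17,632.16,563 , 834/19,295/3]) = [ - 983 , - 924, - 755, - 340 , 168/17 , 310/17, 834/19,  295/3 , 336,550.43,563,580,  632.16,689,  737,870,943]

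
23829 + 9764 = 33593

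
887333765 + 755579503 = 1642913268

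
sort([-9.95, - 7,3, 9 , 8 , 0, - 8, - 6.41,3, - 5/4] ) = [ - 9.95,-8,- 7, - 6.41,  -  5/4, 0, 3,3, 8, 9]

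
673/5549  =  673/5549 = 0.12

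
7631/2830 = 2 + 1971/2830=2.70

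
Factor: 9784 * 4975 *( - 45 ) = -2190393000 = - 2^3*3^2 *5^3*199^1 * 1223^1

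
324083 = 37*8759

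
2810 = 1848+962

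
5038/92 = 2519/46 = 54.76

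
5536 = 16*346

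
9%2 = 1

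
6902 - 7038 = - 136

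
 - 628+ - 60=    - 688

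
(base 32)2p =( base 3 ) 10022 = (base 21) 45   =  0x59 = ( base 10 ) 89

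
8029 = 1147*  7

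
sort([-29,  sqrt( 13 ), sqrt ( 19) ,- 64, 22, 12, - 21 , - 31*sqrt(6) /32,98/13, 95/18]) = [ - 64,  -  29, - 21 , - 31*sqrt( 6 ) /32 , sqrt( 13 ), sqrt( 19),95/18,98/13, 12, 22]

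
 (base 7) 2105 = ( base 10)740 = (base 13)44c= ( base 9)1012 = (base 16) 2E4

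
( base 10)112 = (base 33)3d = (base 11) A2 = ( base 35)37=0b1110000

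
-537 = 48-585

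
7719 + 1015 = 8734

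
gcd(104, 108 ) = 4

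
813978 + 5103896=5917874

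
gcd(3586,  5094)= 2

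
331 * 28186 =9329566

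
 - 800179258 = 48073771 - 848253029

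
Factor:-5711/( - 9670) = 2^ ( - 1)*5^( - 1)*967^(-1) *5711^1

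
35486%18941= 16545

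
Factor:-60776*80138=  - 2^4*17^1*71^1*107^1 *2357^1 = -4870467088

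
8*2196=17568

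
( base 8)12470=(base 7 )21560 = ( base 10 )5432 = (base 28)6Q0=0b1010100111000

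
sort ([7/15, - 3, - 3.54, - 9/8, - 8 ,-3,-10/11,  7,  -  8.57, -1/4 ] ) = [-8.57,- 8,  -  3.54,-3, - 3, - 9/8, - 10/11, - 1/4,7/15, 7] 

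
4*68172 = 272688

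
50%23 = 4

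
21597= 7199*3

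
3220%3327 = 3220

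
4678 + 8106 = 12784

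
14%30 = 14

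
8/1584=1/198=0.01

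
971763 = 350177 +621586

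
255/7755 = 17/517 = 0.03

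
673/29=673/29  =  23.21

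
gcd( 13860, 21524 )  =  4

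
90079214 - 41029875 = 49049339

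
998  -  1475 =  - 477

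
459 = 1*459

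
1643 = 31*53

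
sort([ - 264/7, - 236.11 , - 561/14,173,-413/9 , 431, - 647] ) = [ -647, - 236.11, - 413/9, - 561/14 ,-264/7, 173,431 ] 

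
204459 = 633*323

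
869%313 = 243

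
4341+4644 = 8985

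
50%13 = 11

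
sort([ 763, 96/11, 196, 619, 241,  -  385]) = [ - 385, 96/11,196,241,619, 763]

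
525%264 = 261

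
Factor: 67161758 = 2^1*33580879^1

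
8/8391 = 8/8391 =0.00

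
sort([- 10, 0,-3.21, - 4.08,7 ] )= [ - 10, - 4.08,-3.21, 0,7]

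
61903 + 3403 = 65306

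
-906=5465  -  6371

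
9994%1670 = 1644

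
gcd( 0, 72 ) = 72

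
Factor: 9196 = 2^2*11^2*19^1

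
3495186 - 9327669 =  - 5832483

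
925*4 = 3700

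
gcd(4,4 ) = 4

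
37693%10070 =7483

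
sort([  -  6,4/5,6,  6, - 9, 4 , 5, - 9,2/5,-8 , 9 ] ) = [ - 9, - 9, - 8,- 6,2/5,  4/5, 4,5, 6, 6, 9]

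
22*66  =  1452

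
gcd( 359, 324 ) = 1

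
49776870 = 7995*6226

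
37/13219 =37/13219 = 0.00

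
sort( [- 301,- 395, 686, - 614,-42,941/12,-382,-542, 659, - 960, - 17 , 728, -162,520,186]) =[-960, - 614,-542, - 395,-382, - 301, - 162,- 42, - 17,941/12, 186 , 520,659,  686,728 ] 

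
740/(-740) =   -  1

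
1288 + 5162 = 6450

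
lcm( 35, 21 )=105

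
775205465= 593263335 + 181942130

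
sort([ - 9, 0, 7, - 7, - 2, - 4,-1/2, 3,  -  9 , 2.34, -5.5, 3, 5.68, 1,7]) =[ - 9, -9, - 7, - 5.5, - 4, - 2,- 1/2,0, 1,2.34,  3, 3,5.68, 7 , 7] 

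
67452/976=16863/244 = 69.11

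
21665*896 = 19411840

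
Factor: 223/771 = 3^( - 1)*223^1*257^( - 1) 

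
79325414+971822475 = 1051147889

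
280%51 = 25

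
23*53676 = 1234548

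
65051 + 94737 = 159788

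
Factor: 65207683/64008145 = 5^( - 1) * 17^( - 1 ) * 67^1*151^( - 1)*359^1 * 2711^1*4987^( - 1) 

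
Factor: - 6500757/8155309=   -3^1*2166919^1*8155309^( - 1)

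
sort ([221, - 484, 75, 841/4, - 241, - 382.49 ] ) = [ - 484,  -  382.49, -241, 75 , 841/4,  221]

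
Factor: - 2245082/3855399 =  - 2^1*3^ ( - 1)*7^2*31^1*739^1*997^(-1) * 1289^( - 1) 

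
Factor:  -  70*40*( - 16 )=44800=   2^8*5^2*7^1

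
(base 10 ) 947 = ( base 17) 34c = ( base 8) 1663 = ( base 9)1262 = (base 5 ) 12242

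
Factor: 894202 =2^1*447101^1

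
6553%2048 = 409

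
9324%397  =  193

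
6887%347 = 294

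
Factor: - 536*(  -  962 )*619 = 2^4*13^1*37^1*67^1*619^1 = 319176208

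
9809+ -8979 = 830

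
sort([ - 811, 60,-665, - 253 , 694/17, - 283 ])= [ - 811, - 665,- 283,  -  253 , 694/17,60]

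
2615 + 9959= 12574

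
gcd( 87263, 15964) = 1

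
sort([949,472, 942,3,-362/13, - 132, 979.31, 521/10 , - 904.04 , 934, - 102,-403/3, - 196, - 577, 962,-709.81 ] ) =[-904.04, - 709.81, - 577, - 196, - 403/3 ,-132 , - 102, - 362/13,  3,521/10,472, 934,  942,949, 962, 979.31 ]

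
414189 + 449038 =863227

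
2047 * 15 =30705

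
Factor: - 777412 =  - 2^2 * 194353^1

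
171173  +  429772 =600945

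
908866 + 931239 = 1840105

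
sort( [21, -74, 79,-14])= [ - 74 , - 14, 21, 79] 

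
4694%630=284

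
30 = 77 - 47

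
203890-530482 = -326592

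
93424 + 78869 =172293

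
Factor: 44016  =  2^4*3^1  *  7^1*131^1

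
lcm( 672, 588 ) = 4704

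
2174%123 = 83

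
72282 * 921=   66571722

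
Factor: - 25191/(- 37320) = 27/40=2^(-3)*3^3 * 5^(-1)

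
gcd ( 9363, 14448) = 3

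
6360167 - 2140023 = 4220144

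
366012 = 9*40668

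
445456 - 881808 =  - 436352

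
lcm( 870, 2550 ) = 73950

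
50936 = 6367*8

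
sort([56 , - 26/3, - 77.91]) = [ - 77.91, - 26/3,56]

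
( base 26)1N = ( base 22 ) 25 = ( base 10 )49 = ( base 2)110001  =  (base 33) 1G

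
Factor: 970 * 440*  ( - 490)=- 209132000 = -2^5 * 5^3 *7^2*11^1*97^1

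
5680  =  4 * 1420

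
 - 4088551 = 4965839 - 9054390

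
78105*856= 66857880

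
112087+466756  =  578843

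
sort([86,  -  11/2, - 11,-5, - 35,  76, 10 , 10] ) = [-35,  -  11, - 11/2, - 5,10,10, 76,86] 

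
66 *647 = 42702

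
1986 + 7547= 9533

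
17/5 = 3 + 2/5 = 3.40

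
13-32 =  - 19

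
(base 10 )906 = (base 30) 106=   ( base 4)32022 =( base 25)1b6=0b1110001010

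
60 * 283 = 16980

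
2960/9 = 2960/9 = 328.89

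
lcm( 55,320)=3520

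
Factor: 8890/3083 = 2^1*5^1*7^1*127^1 *3083^(  -  1)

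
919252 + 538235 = 1457487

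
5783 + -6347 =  - 564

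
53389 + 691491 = 744880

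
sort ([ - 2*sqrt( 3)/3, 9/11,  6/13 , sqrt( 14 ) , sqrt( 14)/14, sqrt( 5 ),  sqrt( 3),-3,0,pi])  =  [-3,-2*sqrt( 3 ) /3, 0, sqrt( 14)/14, 6/13, 9/11, sqrt( 3),sqrt( 5 ), pi,sqrt( 14 )] 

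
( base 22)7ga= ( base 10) 3750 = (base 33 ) 3EL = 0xea6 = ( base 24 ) 6c6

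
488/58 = 8 + 12/29 = 8.41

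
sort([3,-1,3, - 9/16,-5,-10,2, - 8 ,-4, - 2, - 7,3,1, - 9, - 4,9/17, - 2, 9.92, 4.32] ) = [ - 10, - 9,  -  8, - 7, - 5, - 4, - 4, - 2, - 2, - 1, -9/16, 9/17,1,2 , 3, 3,  3, 4.32,9.92]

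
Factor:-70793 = - 70793^1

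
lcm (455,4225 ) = 29575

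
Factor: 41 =41^1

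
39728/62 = 19864/31 = 640.77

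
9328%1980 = 1408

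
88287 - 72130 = 16157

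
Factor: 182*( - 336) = - 61152 = - 2^5*3^1*7^2*13^1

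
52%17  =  1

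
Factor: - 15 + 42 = 3^3 = 27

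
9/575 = 9/575 = 0.02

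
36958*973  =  35960134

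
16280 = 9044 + 7236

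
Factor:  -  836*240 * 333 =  - 66813120 = -  2^6*3^3*5^1 *11^1*19^1*37^1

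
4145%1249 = 398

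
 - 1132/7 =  -1132/7 = - 161.71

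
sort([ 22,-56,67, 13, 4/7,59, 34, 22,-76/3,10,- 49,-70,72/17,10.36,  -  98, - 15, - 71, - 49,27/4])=[-98, - 71, - 70,-56, - 49,-49, - 76/3, - 15,4/7, 72/17  ,  27/4 , 10 , 10.36,  13, 22,22,34, 59,67 ]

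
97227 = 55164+42063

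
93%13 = 2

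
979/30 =32 + 19/30=32.63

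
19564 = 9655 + 9909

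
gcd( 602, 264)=2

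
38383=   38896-513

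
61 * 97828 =5967508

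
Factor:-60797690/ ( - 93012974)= 30398845/46506487 = 5^1*547^( - 1 )  *1153^1 * 5273^1*85021^( -1)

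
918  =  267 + 651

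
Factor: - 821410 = - 2^1*5^1*82141^1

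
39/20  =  1 + 19/20 = 1.95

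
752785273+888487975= 1641273248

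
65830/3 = 21943  +  1/3 = 21943.33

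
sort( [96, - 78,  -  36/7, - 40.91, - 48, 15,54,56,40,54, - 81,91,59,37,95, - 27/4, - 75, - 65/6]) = [-81, - 78,-75, - 48, - 40.91,  -  65/6, - 27/4, - 36/7,15,37,40,54,54,  56,59,91,95, 96 ]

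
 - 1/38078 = -1 + 38077/38078 = - 0.00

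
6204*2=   12408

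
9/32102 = 9/32102 = 0.00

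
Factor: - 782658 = -2^1*3^2*43481^1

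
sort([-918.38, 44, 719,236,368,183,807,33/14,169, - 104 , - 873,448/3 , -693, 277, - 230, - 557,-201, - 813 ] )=[ - 918.38, - 873, - 813, - 693, - 557, - 230,  -  201, - 104, 33/14, 44 , 448/3, 169,  183, 236,  277,368,  719,807 ]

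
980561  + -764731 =215830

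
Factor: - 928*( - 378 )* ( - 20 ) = - 2^8 * 3^3*5^1*7^1 * 29^1 = - 7015680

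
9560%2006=1536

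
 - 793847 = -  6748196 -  -5954349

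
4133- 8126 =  - 3993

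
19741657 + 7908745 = 27650402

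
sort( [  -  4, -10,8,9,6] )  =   [ - 10, - 4,6,8,9 ] 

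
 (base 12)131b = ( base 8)4207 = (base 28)2LR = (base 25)3c8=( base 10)2183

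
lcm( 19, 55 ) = 1045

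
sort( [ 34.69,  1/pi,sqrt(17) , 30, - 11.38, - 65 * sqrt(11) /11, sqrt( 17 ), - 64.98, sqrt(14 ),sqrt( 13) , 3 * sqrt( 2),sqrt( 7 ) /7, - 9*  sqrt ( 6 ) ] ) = [ - 64.98, - 9*sqrt( 6), - 65 * sqrt( 11 )/11, - 11.38, 1/pi, sqrt(7)/7, sqrt( 13 ), sqrt( 14 ),sqrt( 17 ), sqrt(  17), 3*sqrt ( 2), 30, 34.69]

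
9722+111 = 9833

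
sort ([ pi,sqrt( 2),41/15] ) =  [sqrt( 2 ),41/15, pi] 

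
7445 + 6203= 13648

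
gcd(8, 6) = 2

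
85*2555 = 217175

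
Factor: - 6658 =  - 2^1*3329^1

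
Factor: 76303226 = 2^1  *  38151613^1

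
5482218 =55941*98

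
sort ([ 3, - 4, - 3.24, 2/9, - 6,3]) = [ - 6, - 4, - 3.24 , 2/9, 3,3 ]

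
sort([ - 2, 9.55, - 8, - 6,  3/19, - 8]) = [  -  8, - 8, - 6, - 2, 3/19, 9.55]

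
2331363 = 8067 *289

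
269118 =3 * 89706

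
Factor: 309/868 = 2^(-2)*3^1*7^( -1 ) *31^( - 1 )*103^1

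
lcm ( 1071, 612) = 4284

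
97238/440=48619/220= 221.00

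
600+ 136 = 736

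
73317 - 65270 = 8047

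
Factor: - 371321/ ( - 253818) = 2^ (- 1 ) * 3^( - 2 ) * 59^( - 1 )*239^( - 1 )*371321^1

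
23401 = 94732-71331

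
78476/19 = 4130 + 6/19 = 4130.32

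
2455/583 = 4 + 123/583 = 4.21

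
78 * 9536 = 743808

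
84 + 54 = 138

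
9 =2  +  7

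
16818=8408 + 8410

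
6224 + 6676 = 12900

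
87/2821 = 87/2821 = 0.03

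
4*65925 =263700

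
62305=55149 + 7156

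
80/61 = 1+19/61 = 1.31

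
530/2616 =265/1308  =  0.20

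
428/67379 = 428/67379= 0.01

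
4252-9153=- 4901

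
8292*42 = 348264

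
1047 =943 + 104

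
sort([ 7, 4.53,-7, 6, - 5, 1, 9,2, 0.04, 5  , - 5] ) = [ - 7,-5, - 5,0.04, 1, 2, 4.53,5,6, 7 , 9] 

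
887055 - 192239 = 694816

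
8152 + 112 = 8264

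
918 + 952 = 1870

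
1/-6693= - 1/6693 = - 0.00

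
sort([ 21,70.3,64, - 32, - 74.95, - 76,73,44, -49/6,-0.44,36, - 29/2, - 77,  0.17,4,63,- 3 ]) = [ - 77, - 76, - 74.95,  -  32, - 29/2, - 49/6,-3, - 0.44, 0.17,4,21,36 , 44, 63,64,70.3,73 ]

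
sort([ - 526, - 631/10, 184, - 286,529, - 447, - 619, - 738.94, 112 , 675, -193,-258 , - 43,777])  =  [ - 738.94, - 619, - 526, - 447,- 286, - 258,  -  193 , - 631/10, - 43,112,184,529,675  ,  777]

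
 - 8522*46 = -392012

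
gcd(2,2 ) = 2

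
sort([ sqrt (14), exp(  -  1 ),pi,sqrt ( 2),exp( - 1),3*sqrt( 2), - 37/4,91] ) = [-37/4 , exp( -1),exp( - 1),sqrt (2), pi , sqrt(14), 3*sqrt(2),91 ] 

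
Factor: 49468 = 2^2*83^1*149^1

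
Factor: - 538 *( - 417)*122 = 27370212 = 2^2*3^1*61^1*139^1 *269^1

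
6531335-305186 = 6226149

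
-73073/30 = -2436+7/30 = -2435.77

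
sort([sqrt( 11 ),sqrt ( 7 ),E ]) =[ sqrt( 7 ),E,sqrt(11)]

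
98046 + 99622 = 197668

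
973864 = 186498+787366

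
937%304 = 25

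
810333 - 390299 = 420034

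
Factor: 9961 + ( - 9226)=735  =  3^1*5^1*7^2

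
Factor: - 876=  - 2^2*3^1*73^1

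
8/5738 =4/2869 = 0.00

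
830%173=138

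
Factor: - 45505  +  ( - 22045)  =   - 2^1 *5^2 * 7^1 * 193^1 = - 67550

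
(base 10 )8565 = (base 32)8bl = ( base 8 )20565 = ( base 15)2810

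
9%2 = 1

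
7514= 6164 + 1350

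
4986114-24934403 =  -19948289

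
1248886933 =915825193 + 333061740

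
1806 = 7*258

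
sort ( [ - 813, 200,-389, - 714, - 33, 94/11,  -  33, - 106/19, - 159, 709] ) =[ - 813,  -  714,-389, -159, - 33, - 33, - 106/19, 94/11,200,709 ] 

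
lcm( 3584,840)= 53760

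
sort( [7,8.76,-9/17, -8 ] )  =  [-8,-9/17,7,8.76 ]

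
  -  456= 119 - 575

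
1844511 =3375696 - 1531185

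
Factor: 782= 2^1*17^1*23^1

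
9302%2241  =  338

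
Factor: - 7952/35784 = - 2^1 * 3^( - 2) = -2/9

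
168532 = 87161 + 81371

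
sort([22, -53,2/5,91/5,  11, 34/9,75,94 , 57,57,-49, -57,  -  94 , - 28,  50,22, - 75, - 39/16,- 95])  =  [ - 95, - 94, - 75,-57, - 53, - 49, - 28 , - 39/16,2/5,34/9,11,91/5,22,22, 50, 57,57,75,94]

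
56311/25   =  56311/25 = 2252.44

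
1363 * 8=10904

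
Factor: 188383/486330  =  2^( - 1)*3^(  -  1) * 5^( - 1)* 29^( - 1) * 337^1 = 337/870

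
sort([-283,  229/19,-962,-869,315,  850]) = [-962, - 869, - 283,229/19, 315, 850 ] 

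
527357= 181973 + 345384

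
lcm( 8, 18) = 72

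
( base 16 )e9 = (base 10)233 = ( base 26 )8p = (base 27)8h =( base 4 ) 3221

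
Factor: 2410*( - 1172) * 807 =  - 2^3 * 3^1 * 5^1*241^1  *  269^1*293^1 = -2279387640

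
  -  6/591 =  - 1+195/197= - 0.01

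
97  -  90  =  7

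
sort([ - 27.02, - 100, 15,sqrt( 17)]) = [-100, - 27.02, sqrt( 17),15]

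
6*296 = 1776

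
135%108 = 27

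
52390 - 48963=3427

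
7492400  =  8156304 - 663904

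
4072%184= 24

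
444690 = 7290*61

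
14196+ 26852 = 41048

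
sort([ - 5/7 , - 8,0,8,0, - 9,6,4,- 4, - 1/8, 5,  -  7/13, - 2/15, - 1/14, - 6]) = [ - 9,-8, - 6, - 4,-5/7,  -  7/13,  -  2/15, - 1/8, - 1/14,0, 0,4,5, 6,  8 ]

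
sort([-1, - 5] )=[ - 5, - 1]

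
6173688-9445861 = -3272173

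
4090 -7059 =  - 2969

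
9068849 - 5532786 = 3536063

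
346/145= 2 + 56/145 =2.39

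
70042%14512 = 11994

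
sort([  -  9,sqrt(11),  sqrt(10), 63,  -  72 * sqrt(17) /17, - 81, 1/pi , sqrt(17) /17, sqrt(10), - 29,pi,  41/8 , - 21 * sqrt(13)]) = [ - 81, - 21*sqrt( 13), - 29, -72 * sqrt( 17 ) /17, - 9,sqrt( 17) /17, 1/pi,pi,sqrt(10), sqrt(10),  sqrt( 11), 41/8, 63]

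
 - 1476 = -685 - 791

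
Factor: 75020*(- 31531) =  - 2365455620 = - 2^2*5^1*11^2*31^1*31531^1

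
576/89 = 576/89 =6.47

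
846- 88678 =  - 87832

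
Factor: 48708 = 2^2*3^3*11^1*41^1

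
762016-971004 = -208988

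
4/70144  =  1/17536 =0.00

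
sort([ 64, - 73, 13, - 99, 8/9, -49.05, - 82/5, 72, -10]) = [ - 99 , - 73,- 49.05, - 82/5,- 10, 8/9 , 13, 64,72]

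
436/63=6 + 58/63 = 6.92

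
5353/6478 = 5353/6478   =  0.83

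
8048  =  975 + 7073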